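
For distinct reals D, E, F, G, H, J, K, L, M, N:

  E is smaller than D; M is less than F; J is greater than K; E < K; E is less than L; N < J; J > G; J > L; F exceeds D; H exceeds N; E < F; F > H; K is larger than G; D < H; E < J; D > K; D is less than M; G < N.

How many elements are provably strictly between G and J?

2

The relations place G below J. An element lies strictly between them when it is forced above G and also forced below J.
Above G: {N, K, D, M, H, F}. Below J: {E, N, K, L}.
Intersection: {N, K} — 2.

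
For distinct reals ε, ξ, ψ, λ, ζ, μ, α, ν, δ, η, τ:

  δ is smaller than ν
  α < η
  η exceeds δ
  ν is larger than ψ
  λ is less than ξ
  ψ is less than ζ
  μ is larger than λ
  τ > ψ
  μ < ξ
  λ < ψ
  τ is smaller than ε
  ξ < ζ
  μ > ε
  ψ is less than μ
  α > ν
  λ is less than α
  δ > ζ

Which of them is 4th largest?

δ

Chaining the given pairs: λ < ψ < τ < ε < μ < ξ < ζ < δ < ν < α < η.
The 4th largest is δ.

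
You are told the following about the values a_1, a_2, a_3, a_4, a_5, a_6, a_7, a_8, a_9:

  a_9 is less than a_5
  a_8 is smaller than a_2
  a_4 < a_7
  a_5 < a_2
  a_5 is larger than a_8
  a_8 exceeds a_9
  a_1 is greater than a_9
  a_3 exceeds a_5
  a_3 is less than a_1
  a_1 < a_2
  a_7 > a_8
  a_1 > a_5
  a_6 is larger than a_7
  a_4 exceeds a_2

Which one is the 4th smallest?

The consecutive relations fix a unique order: a_9 < a_8 < a_5 < a_3 < a_1 < a_2 < a_4 < a_7 < a_6.
The 4th smallest is a_3.

a_3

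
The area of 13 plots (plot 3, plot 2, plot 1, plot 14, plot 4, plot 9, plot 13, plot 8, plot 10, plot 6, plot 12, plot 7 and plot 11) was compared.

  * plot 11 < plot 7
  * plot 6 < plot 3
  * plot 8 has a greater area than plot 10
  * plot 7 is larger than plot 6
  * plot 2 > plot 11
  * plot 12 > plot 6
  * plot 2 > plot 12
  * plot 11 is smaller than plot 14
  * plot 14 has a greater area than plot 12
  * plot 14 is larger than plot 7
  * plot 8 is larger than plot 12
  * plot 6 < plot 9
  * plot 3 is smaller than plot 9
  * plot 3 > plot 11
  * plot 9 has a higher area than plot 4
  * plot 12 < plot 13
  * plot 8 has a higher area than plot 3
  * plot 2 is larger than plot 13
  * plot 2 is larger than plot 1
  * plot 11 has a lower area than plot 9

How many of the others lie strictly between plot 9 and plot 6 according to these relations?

Chaining upward from plot 6 reaches: plot 3, plot 12, plot 13, plot 7, plot 14, plot 8, plot 2.
Chaining downward from plot 9 reaches: plot 11, plot 4, plot 3.
Strictly between plot 6 and plot 9 are those in both lists: plot 3 — 1 element.

1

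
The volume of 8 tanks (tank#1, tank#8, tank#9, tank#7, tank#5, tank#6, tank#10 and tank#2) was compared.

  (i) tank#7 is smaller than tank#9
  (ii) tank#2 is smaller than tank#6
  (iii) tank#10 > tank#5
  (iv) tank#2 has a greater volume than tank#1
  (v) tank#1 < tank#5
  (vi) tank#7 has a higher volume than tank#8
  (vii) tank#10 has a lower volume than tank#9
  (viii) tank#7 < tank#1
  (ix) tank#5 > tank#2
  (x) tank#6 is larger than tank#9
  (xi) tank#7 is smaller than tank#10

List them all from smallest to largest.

tank#8 < tank#7 < tank#1 < tank#2 < tank#5 < tank#10 < tank#9 < tank#6

The consecutive links are each given: tank#8 < tank#7; tank#7 < tank#1; tank#1 < tank#2; tank#2 < tank#5; tank#5 < tank#10; tank#10 < tank#9; tank#9 < tank#6.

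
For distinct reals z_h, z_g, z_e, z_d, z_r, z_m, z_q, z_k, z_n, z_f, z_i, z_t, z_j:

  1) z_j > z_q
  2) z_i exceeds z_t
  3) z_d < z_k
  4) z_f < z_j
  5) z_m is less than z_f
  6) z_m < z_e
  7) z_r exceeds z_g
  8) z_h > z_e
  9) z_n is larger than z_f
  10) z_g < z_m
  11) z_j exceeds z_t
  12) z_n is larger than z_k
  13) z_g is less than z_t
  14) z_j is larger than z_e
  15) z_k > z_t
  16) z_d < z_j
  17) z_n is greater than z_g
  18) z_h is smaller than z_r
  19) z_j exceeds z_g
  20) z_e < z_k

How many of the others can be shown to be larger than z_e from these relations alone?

From z_e the given relations immediately reach z_j, z_k, z_h.
From those, z_n, z_r — 5 in total.
No other element is forced above z_e by the given relations, so the count is 5.

5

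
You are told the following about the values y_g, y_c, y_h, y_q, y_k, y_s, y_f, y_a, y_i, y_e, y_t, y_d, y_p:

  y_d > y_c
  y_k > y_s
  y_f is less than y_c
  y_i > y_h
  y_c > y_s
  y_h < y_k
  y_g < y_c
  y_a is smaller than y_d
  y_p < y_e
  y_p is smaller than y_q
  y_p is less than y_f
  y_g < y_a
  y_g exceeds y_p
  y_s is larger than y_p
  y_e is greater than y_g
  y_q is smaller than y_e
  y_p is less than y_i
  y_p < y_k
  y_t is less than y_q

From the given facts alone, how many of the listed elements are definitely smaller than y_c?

The elements the relations force below y_c are y_p, y_s, y_f, y_g — no chain reaches any other.
That is 4.

4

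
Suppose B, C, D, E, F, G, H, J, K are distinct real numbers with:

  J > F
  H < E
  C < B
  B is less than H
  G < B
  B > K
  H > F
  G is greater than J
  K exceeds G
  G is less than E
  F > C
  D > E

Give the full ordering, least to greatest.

C < F < J < G < K < B < H < E < D

The consecutive links are each given: C < F; F < J; J < G; G < K; K < B; B < H; H < E; E < D.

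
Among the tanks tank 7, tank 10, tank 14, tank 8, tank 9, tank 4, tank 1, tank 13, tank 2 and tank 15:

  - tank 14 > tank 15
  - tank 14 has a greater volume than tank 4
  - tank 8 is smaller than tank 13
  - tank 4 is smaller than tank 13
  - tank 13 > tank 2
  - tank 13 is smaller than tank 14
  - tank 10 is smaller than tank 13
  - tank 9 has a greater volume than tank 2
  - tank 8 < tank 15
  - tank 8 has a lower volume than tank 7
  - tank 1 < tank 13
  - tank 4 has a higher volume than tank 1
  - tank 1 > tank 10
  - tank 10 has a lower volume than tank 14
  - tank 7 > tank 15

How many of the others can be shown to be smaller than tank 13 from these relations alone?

5

The elements the relations force below tank 13 are tank 8, tank 10, tank 1, tank 4, tank 2 — no chain reaches any other.
That is 5.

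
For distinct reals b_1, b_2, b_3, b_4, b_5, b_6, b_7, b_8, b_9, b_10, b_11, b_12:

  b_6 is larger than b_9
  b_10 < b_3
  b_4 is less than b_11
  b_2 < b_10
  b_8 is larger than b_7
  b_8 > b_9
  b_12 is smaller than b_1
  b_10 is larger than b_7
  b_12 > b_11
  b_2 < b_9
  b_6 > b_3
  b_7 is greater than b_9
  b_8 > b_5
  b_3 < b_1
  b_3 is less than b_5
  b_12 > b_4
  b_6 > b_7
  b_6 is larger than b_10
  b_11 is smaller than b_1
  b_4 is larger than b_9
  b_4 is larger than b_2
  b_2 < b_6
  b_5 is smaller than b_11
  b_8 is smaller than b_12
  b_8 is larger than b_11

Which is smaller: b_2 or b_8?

b_2

b_2 < b_9 and b_9 < b_7 give b_2 < b_7.
With b_7 < b_10: b_2 < b_9 < b_7 < b_10.
With b_10 < b_3: b_2 < b_9 < b_7 < b_10 < b_3.
With b_3 < b_5: b_2 < b_9 < b_7 < b_10 < b_3 < b_5.
Then b_5 < b_11 extends the chain to b_11.
With b_11 < b_8: b_2 < b_9 < b_7 < b_10 < b_3 < b_5 < b_11 < b_8.
So b_2 < b_8; b_2 is the smaller of the two.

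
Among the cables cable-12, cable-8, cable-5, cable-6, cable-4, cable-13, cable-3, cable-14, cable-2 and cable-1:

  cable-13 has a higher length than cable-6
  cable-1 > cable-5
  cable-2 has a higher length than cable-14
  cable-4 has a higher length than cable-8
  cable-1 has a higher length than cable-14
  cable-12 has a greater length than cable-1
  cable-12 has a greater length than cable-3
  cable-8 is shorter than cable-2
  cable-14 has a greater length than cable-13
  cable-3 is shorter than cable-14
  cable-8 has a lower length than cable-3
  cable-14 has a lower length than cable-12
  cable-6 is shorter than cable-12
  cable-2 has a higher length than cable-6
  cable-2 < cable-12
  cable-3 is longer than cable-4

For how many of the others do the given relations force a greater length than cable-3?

The elements the relations force above cable-3 are cable-14, cable-2, cable-1, cable-12 — no chain reaches any other.
That is 4.

4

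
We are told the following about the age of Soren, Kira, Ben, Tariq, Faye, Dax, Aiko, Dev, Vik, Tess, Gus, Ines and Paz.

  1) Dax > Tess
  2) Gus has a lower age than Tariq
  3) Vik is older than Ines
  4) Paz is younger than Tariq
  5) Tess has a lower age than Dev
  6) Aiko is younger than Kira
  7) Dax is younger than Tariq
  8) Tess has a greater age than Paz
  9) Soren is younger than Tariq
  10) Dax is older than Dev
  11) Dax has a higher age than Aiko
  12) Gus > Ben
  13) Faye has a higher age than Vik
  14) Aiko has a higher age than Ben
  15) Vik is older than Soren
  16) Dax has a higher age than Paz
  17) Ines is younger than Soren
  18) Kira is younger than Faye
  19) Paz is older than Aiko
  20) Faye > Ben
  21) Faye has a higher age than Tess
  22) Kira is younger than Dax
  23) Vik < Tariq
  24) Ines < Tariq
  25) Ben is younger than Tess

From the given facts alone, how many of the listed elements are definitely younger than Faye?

Directly below Faye: Ben, Tess, Kira, Vik.
One step further: Ines, Soren, Aiko, Paz (8 so far).
Nothing else is reachable below Faye; 8 in all.

8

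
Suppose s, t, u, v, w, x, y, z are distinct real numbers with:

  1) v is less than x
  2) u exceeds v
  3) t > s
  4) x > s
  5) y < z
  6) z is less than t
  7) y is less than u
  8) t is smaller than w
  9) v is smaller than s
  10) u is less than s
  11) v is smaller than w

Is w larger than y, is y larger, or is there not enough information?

y < u < s < t < w, by transitivity through u, s, t.
So w is larger.

w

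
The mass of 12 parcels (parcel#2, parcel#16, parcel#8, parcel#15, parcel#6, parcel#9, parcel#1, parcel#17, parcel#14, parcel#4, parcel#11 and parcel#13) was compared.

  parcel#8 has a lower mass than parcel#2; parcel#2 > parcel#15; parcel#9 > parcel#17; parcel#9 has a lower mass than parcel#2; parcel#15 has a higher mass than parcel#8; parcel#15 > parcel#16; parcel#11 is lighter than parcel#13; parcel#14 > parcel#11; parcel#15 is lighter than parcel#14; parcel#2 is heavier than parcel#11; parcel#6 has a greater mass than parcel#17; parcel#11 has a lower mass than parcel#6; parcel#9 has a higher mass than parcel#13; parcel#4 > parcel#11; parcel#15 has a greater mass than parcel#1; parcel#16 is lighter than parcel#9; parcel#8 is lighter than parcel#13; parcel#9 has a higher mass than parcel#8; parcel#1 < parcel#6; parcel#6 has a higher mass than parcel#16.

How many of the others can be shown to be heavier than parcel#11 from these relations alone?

6

The elements the relations force above parcel#11 are parcel#13, parcel#14, parcel#9, parcel#2, parcel#4, parcel#6 — no chain reaches any other.
That is 6.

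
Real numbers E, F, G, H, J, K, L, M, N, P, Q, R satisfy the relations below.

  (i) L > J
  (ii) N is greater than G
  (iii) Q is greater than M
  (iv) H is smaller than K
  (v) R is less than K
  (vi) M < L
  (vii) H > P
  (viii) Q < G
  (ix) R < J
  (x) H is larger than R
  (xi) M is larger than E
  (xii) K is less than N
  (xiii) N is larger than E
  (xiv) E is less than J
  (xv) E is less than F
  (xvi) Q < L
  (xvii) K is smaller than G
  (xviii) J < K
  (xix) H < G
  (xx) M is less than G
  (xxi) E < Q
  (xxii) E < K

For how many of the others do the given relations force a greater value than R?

From R the given relations immediately reach H, J, K.
From those, G, N, L — 6 in total.
No other element is forced above R by the given relations, so the count is 6.

6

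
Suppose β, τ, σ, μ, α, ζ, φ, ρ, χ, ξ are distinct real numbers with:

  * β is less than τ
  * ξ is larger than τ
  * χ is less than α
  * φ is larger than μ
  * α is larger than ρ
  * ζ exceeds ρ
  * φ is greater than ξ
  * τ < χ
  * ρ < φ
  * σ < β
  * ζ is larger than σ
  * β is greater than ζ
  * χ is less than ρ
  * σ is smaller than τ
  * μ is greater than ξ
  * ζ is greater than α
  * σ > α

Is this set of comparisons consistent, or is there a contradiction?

We have τ < χ stated directly, yet also χ < ρ < α < σ < ζ < β < τ by chaining the others — so χ < τ. Contradiction.

inconsistent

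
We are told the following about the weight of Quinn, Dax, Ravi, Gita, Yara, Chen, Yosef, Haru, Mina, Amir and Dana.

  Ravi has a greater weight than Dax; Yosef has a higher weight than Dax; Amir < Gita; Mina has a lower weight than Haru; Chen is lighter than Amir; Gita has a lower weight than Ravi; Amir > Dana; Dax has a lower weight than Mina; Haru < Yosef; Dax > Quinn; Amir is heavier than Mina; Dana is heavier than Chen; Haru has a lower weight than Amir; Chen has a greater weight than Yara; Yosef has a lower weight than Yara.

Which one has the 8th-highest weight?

Haru

Chaining the given pairs: Quinn < Dax < Mina < Haru < Yosef < Yara < Chen < Dana < Amir < Gita < Ravi.
The 8th largest is Haru.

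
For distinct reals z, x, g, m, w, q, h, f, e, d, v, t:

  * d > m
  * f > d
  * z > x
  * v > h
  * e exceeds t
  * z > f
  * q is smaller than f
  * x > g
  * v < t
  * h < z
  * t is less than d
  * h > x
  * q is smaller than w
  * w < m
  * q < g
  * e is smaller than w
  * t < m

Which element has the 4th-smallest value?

Chaining the given pairs: q < g < x < h < v < t < e < w < m < d < f < z.
Counting 4 from the smallest end gives h.

h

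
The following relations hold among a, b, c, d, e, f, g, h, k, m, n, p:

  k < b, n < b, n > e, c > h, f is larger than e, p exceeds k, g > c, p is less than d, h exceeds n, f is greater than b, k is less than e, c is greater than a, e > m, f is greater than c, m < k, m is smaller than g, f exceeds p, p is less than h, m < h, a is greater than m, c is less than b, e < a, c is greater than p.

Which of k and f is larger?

Link the given pairs in sequence: k < e; e < n; n < h; h < c; c < b; b < f.
Together: k < e < n < h < c < b < f.
So k < f; f is the larger of the two.

f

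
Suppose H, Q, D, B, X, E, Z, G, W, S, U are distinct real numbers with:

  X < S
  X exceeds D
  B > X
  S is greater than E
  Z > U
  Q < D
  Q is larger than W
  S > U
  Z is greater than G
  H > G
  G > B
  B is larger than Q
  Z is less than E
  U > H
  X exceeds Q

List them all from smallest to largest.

W < Q < D < X < B < G < H < U < Z < E < S

The consecutive links are each given: W < Q; Q < D; D < X; X < B; B < G; G < H; H < U; U < Z; Z < E; E < S.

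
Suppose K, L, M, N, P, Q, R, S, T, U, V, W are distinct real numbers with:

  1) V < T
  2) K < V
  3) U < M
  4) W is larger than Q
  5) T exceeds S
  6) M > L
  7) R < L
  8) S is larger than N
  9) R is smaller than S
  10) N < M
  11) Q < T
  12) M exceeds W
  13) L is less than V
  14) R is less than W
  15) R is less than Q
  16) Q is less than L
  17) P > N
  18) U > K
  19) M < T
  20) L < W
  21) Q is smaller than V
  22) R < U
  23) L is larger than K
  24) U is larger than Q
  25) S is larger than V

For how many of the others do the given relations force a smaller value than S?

From S the given relations immediately reach R, N, V.
From those, Q, K, L — 6 in total.
No other element is forced below S by the given relations, so the count is 6.

6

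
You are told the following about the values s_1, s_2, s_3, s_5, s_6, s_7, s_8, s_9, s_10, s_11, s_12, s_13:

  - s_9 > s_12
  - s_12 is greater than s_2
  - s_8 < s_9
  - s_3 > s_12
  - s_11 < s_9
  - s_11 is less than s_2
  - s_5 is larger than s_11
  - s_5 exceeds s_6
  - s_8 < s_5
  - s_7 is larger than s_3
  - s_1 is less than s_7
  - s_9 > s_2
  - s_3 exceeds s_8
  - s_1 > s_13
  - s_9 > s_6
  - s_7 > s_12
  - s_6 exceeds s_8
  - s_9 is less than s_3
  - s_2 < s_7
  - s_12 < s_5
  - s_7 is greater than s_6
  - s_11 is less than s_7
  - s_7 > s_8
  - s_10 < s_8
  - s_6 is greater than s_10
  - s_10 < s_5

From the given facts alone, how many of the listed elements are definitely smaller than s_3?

7

Directly below s_3: s_12, s_8, s_9.
One step further: s_11, s_2, s_10, s_6 (7 so far).
Nothing else is reachable below s_3; 7 in all.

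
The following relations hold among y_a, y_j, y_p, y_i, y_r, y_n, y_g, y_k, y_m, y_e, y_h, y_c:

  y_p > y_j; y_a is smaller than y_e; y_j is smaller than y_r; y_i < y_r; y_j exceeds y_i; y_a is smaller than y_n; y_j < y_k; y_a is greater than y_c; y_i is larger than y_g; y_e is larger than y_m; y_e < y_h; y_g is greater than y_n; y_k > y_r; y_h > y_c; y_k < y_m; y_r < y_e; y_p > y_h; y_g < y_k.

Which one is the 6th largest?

y_r

Chaining the given pairs: y_c < y_a < y_n < y_g < y_i < y_j < y_r < y_k < y_m < y_e < y_h < y_p.
Counting 6 from the largest end gives y_r.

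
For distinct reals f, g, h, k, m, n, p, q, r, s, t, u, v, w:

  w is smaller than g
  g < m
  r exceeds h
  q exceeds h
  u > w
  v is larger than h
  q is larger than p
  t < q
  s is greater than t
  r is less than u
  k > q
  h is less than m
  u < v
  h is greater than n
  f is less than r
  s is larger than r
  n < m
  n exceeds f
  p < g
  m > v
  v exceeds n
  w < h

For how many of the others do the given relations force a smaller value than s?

6

From s the given relations immediately reach t, r.
From those, f, h — 4 in total.
From those, n, w — 6 in total.
Nothing else is reachable below s; 6 in all.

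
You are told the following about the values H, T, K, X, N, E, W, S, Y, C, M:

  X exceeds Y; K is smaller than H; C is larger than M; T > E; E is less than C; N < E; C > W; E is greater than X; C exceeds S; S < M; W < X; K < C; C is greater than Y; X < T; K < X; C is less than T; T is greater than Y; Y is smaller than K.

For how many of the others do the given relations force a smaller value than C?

Directly below C: W, Y, S, K, E, M.
One step further: N, X (8 so far).
No other element is forced below C by the given relations, so the count is 8.

8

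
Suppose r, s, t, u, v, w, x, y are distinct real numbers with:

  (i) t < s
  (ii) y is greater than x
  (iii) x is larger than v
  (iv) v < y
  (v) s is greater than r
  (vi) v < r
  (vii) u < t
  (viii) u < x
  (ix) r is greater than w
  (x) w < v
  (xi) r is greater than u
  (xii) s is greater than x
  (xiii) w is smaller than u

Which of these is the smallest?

v is not least since w < v; u is not least since w < u; x is not least since u < x; y is not least since x < y; r is not least since v < r; t is not least since u < t; s is not least since x < s.
Only w has nothing below it, so w is the smallest.

w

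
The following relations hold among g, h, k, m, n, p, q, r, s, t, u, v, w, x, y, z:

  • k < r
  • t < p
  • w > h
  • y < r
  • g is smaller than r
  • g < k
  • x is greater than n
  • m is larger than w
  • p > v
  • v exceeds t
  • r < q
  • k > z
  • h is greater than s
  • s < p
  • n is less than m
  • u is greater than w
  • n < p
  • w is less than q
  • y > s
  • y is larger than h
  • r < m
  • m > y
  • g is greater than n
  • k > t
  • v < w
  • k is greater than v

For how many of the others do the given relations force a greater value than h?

6

From h the given relations immediately reach y, w.
From those, r, q, u, m — 6 in total.
No other element is forced above h by the given relations, so the count is 6.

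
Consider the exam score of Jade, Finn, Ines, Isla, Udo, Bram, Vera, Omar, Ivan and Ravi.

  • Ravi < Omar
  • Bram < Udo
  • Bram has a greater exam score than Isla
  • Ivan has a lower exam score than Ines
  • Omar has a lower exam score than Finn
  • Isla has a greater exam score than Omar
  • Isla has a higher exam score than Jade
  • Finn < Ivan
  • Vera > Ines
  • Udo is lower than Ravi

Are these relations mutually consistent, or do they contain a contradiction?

We have Omar < Isla stated directly, yet also Isla < Bram < Udo < Ravi < Omar by chaining the others — so Isla < Omar. Contradiction.

inconsistent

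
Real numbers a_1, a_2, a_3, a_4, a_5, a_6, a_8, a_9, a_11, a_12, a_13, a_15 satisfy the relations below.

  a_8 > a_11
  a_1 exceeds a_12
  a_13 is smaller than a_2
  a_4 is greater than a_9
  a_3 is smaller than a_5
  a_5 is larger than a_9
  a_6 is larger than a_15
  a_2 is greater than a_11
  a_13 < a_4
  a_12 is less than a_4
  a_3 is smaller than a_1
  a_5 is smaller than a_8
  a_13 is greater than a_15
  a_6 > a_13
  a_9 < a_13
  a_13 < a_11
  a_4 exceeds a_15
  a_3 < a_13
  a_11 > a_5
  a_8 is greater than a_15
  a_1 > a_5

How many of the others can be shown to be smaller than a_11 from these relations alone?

Directly below a_11: a_5, a_13.
One step further: a_3, a_15, a_9 (5 so far).
Nothing else is reachable below a_11; 5 in all.

5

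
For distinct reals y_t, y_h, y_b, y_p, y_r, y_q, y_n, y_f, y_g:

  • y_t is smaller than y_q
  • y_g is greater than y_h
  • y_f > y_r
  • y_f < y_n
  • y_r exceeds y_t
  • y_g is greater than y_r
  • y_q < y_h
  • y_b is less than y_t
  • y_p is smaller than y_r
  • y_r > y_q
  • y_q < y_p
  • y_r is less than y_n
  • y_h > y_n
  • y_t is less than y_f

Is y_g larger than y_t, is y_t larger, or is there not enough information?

y_g

y_t < y_q < y_p < y_r < y_f < y_n < y_h < y_g, by transitivity through y_q, y_p, y_r, y_f, y_n, y_h.
So y_g is larger.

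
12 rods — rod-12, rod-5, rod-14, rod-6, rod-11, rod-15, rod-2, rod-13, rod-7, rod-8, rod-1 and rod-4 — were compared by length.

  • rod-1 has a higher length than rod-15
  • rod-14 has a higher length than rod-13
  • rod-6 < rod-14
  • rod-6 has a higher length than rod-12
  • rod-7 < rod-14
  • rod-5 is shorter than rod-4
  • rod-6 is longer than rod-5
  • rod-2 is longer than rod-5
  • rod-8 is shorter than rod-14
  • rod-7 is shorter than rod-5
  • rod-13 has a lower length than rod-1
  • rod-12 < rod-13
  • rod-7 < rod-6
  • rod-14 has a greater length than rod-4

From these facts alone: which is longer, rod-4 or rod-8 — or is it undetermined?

Following every chain through rod-8: above rod-8 we get rod-14.
rod-4 is not reached, and no chain runs the other way from rod-4 to rod-8.
So the given relations leave the order of rod-8 and rod-4 undetermined.

undetermined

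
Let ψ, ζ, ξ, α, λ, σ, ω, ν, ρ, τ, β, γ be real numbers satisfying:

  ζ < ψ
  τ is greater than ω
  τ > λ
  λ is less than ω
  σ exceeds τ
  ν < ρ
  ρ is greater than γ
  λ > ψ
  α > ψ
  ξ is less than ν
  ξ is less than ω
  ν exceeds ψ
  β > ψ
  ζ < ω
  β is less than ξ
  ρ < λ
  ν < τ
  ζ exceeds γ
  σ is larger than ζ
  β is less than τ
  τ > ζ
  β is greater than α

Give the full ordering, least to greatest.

The consecutive links are each given: γ < ζ; ζ < ψ; ψ < α; α < β; β < ξ; ξ < ν; ν < ρ; ρ < λ; λ < ω; ω < τ; τ < σ.

γ < ζ < ψ < α < β < ξ < ν < ρ < λ < ω < τ < σ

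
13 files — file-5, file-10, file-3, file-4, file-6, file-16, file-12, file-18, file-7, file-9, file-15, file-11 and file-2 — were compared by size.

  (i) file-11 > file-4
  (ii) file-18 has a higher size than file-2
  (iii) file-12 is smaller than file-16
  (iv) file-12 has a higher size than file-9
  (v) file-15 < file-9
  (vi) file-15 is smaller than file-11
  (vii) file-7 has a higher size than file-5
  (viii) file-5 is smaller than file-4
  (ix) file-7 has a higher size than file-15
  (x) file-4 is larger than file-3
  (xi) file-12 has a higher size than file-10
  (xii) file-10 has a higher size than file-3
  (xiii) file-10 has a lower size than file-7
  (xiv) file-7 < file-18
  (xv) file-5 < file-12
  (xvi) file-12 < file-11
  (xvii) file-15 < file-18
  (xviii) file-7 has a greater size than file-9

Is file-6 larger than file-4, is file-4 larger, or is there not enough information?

undetermined

Following every chain through file-6: nothing is chained to file-6.
file-4 is not reached, and no chain runs the other way from file-4 to file-6.
So the given relations leave the order of file-6 and file-4 undetermined.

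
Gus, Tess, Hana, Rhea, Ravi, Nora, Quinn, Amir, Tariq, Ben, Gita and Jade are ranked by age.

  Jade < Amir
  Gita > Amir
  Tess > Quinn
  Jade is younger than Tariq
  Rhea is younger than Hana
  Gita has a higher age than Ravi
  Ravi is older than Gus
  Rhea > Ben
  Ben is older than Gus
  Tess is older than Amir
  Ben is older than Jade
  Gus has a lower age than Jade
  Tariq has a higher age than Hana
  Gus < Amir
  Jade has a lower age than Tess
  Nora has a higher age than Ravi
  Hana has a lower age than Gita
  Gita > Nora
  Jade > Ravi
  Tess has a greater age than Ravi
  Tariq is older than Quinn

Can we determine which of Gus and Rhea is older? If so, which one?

Rhea

Chaining the given relations: Gus < Ravi < Jade < Ben < Rhea.
So Rhea is older.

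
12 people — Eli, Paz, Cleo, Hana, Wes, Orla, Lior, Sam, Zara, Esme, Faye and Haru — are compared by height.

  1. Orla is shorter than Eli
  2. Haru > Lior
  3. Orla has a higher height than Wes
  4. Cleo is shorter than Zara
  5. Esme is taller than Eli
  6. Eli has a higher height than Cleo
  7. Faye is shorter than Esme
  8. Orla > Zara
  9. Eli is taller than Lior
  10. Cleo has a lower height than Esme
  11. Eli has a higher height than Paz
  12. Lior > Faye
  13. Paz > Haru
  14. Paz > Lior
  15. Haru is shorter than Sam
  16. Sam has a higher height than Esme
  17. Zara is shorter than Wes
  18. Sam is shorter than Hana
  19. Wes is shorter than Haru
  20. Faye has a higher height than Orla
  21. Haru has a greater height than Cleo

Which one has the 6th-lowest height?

Lior

The consecutive relations fix a unique order: Cleo < Zara < Wes < Orla < Faye < Lior < Haru < Paz < Eli < Esme < Sam < Hana.
Counting 6 from the smallest end gives Lior.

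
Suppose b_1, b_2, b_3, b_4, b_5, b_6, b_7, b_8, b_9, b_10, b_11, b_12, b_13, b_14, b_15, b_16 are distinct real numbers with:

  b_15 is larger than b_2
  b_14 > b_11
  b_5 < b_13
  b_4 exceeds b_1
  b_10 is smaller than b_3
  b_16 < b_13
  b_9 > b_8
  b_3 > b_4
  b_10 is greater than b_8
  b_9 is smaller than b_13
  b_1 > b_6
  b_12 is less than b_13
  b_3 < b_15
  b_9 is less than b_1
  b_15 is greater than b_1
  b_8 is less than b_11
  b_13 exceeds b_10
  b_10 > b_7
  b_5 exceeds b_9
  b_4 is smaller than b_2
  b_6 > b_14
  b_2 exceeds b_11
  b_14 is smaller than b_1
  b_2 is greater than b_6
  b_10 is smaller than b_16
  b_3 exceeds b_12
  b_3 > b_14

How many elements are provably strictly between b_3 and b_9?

Chaining upward from b_9 reaches: b_1, b_5, b_4, b_2, b_13, b_15.
Chaining downward from b_3 reaches: b_8, b_7, b_10, b_12, b_11, b_14, b_6, b_1, b_4.
Strictly between b_9 and b_3 are those in both lists: b_1, b_4 — 2 elements.

2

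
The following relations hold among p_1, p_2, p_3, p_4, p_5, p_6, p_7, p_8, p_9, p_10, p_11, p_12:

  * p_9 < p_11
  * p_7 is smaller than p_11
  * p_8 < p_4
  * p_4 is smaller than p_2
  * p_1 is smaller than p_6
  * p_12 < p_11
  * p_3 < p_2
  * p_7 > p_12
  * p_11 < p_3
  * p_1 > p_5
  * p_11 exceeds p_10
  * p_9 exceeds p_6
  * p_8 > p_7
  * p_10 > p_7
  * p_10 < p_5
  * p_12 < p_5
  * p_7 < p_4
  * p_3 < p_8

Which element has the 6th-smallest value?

Piecing the relations together gives one ordering: p_12 < p_7 < p_10 < p_5 < p_1 < p_6 < p_9 < p_11 < p_3 < p_8 < p_4 < p_2.
The 6th smallest is p_6.

p_6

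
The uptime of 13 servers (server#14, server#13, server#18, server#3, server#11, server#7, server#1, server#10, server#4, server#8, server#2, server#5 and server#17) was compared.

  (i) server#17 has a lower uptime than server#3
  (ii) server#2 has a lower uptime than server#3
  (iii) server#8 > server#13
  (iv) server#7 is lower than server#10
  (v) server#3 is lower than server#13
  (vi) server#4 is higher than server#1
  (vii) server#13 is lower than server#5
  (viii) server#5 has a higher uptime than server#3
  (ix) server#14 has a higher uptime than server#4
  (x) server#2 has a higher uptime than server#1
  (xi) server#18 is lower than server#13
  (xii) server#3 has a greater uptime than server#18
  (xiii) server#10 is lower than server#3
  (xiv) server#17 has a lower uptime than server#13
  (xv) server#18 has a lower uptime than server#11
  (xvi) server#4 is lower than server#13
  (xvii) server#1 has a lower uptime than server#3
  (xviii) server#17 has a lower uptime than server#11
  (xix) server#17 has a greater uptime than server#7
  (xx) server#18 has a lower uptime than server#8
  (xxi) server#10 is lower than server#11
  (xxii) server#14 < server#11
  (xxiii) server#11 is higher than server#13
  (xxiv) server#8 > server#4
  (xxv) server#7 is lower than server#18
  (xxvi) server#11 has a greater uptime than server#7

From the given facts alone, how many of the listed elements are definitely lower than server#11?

10

Directly below server#11: server#7, server#10, server#18, server#17, server#13, server#14.
One step further: server#3, server#4 (8 so far).
One step further: server#1, server#2 (10 so far).
Nothing else is reachable below server#11; 10 in all.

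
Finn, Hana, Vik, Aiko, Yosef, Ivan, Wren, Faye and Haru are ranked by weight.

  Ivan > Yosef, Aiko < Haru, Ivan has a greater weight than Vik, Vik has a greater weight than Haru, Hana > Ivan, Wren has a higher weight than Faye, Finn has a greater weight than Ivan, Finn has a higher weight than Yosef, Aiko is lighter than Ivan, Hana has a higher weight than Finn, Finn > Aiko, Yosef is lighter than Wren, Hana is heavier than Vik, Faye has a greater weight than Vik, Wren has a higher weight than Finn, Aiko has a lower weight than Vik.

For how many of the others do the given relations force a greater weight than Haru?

6

From Haru the given relations immediately reach Vik.
From those, Ivan, Faye, Hana — 4 in total.
From those, Finn, Wren — 6 in total.
Nothing else is reachable above Haru; 6 in all.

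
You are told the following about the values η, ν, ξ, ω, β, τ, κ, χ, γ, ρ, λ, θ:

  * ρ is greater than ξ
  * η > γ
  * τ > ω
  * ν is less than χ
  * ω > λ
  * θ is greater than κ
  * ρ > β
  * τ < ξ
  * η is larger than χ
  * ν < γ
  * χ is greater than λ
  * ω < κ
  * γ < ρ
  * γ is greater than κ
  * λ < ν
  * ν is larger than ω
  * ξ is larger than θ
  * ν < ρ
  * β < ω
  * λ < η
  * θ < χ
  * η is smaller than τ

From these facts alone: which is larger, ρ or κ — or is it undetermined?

ρ

The relevant relations are κ < θ; θ < χ; χ < η; η < τ; τ < ξ; ξ < ρ.
Chaining these gives κ < θ < χ < η < τ < ξ < ρ.
So ρ is larger.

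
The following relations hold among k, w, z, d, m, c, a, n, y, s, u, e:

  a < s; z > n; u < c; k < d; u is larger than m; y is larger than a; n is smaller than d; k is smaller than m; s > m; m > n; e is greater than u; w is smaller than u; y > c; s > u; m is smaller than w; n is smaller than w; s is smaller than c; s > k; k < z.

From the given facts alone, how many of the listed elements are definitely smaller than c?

The elements the relations force below c are n, k, m, w, u, a, s — no chain reaches any other.
That is 7.

7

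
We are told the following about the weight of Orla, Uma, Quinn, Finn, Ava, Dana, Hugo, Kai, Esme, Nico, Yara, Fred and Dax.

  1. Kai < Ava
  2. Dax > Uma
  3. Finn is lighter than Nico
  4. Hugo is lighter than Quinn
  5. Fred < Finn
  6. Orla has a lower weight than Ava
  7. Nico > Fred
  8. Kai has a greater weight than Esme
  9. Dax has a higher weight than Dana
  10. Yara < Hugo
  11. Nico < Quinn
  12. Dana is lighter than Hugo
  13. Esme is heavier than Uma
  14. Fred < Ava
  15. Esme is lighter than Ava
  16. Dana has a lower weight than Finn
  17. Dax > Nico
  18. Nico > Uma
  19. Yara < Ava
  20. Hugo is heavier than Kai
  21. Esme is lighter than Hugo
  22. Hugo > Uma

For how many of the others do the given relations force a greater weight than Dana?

5

Directly above Dana: Finn, Hugo, Dax.
One step further: Nico, Quinn (5 so far).
No other element is forced above Dana by the given relations, so the count is 5.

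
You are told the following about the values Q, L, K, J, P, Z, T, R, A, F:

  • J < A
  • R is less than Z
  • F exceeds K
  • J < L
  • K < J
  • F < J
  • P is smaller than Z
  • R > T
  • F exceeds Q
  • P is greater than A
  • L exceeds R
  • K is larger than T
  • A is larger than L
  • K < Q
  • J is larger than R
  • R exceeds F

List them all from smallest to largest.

T < K < Q < F < R < J < L < A < P < Z

Each adjacent pair is fixed by a given relation: T < K; K < Q; Q < F; F < R; R < J; J < L; L < A; A < P; P < Z. Chaining them end to end gives the full order.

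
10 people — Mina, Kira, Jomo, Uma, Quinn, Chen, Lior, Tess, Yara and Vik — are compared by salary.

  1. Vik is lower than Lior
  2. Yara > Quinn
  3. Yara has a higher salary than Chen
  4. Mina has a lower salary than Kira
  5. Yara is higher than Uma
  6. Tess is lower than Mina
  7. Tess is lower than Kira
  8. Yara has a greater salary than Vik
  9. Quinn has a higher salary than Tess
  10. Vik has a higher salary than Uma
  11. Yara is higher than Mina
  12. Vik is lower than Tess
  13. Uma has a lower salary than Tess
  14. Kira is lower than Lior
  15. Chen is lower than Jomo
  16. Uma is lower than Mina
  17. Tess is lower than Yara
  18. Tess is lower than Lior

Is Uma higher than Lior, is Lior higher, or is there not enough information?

Lior

Uma < Tess and Tess < Mina give Uma < Mina.
With Mina < Kira: Uma < Tess < Mina < Kira.
With Kira < Lior: Uma < Tess < Mina < Kira < Lior.
So Lior is higher.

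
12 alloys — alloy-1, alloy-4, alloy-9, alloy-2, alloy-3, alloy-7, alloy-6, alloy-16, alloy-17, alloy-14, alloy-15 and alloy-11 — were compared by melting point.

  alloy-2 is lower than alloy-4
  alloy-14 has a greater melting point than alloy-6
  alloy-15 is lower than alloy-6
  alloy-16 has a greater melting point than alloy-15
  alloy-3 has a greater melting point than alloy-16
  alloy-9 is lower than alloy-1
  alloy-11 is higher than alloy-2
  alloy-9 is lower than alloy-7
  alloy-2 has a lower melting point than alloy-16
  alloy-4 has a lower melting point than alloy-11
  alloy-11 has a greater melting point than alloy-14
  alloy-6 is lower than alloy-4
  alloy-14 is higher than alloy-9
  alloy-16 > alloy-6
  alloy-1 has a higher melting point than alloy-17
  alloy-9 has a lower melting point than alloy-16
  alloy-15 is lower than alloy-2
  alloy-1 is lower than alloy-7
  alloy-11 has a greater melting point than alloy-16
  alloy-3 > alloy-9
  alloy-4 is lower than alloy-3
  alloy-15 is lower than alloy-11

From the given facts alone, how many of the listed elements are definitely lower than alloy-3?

6

Directly below alloy-3: alloy-4, alloy-9, alloy-16.
One step further: alloy-15, alloy-2, alloy-6 (6 so far).
No other element is forced below alloy-3 by the given relations, so the count is 6.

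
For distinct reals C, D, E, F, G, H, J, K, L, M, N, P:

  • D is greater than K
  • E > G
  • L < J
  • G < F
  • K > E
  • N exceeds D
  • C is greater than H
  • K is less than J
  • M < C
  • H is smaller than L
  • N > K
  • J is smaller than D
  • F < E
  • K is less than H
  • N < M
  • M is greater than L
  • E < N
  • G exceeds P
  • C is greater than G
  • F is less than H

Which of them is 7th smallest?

Chaining the given pairs: P < G < F < E < K < H < L < J < D < N < M < C.
Counting 7 from the smallest end gives L.

L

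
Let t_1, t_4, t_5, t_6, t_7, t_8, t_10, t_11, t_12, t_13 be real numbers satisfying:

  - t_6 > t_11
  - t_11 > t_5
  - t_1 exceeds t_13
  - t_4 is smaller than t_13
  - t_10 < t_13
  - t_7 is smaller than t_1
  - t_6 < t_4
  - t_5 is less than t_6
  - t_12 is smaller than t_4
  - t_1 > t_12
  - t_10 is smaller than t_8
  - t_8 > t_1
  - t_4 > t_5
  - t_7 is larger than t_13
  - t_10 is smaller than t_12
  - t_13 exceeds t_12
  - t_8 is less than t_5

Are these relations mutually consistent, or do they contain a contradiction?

We have t_4 < t_13 stated directly, yet also t_13 < t_7 < t_1 < t_8 < t_5 < t_11 < t_6 < t_4 by chaining the others — so t_13 < t_4. Contradiction.

inconsistent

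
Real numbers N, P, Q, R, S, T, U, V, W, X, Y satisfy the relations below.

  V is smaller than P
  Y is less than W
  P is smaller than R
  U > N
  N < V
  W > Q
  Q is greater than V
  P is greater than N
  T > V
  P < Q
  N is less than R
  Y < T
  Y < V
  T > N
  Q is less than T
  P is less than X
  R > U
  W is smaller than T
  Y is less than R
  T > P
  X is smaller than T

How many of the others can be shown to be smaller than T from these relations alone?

Directly below T: Y, N, V, P, Q, W, X.
No other element is forced below T by the given relations, so the count is 7.

7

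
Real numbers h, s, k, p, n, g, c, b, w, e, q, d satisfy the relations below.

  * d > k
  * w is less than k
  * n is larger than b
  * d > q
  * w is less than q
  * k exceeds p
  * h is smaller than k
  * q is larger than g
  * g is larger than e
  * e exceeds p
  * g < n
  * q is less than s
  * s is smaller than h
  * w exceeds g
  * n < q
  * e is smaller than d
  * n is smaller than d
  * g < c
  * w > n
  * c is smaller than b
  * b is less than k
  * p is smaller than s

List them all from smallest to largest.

p < e < g < c < b < n < w < q < s < h < k < d

The consecutive links are each given: p < e; e < g; g < c; c < b; b < n; n < w; w < q; q < s; s < h; h < k; k < d.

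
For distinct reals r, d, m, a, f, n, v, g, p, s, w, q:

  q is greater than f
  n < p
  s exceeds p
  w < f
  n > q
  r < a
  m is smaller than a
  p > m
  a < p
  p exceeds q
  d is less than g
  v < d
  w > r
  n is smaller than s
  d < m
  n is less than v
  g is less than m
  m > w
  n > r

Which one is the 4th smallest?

Chaining the given pairs: r < w < f < q < n < v < d < g < m < a < p < s.
Counting 4 from the smallest end gives q.

q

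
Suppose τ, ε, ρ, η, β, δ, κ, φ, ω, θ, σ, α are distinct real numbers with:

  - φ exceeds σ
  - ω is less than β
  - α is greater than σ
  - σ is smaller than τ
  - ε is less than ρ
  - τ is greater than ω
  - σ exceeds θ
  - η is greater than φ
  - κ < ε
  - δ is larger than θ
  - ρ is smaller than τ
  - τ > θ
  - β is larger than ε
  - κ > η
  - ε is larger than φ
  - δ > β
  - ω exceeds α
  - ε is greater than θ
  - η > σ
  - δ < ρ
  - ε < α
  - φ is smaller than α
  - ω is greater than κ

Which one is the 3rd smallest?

φ

Chaining the given pairs: θ < σ < φ < η < κ < ε < α < ω < β < δ < ρ < τ.
Counting 3 from the smallest end gives φ.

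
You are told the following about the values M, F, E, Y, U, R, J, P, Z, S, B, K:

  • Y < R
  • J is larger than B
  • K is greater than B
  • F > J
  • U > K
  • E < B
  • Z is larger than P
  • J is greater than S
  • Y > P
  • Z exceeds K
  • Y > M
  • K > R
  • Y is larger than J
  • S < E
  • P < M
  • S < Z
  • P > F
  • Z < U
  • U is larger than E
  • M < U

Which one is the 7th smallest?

M

Chaining the given pairs: S < E < B < J < F < P < M < Y < R < K < Z < U.
The 7th smallest is M.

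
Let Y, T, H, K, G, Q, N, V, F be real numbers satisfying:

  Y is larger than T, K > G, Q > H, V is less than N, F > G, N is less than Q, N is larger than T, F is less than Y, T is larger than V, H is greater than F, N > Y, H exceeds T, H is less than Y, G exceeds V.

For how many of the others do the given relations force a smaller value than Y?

Directly below Y: T, F, H.
One step further: V, G (5 so far).
Nothing else is reachable below Y; 5 in all.

5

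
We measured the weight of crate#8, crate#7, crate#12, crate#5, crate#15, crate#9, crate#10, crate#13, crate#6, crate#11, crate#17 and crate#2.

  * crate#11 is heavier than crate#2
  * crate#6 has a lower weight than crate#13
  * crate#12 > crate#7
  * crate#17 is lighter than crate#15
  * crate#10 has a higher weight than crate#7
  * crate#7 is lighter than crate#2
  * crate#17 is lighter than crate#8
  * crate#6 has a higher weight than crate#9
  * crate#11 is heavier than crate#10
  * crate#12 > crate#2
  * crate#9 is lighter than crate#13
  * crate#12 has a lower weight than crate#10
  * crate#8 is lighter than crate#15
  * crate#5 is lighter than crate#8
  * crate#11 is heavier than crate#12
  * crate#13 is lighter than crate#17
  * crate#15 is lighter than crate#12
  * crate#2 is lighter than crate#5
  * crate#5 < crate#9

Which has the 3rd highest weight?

The consecutive relations fix a unique order: crate#7 < crate#2 < crate#5 < crate#9 < crate#6 < crate#13 < crate#17 < crate#8 < crate#15 < crate#12 < crate#10 < crate#11.
The 3rd largest is crate#12.

crate#12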